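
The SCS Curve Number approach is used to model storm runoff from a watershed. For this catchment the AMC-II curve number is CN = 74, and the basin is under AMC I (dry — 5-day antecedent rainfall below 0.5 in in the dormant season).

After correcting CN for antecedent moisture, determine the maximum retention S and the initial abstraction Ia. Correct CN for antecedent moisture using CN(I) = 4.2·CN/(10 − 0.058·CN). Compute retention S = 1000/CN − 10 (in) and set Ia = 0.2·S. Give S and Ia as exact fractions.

CN(I) from CN(II)=74: (4.2·74)/(10 − 0.058·74) = 77700/1427 ≈ 54.450
Max retention: S = 1000/(77700/1427) − 10 = 6500/777 in (≈ 8.366 in)
Ia = 0.2S: 0.2·8.366 = 1.673 in (exactly 1300/777)

S = 6500/777 in ≈ 8.366 in; Ia = 1300/777 in ≈ 1.673 in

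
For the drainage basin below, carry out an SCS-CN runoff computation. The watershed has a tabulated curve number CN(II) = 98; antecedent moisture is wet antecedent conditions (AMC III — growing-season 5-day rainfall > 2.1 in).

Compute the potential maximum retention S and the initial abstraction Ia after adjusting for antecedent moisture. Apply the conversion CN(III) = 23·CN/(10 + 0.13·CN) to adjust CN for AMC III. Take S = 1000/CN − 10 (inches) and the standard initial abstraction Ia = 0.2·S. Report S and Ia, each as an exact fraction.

Adjust CN=98 to AMC III: 23·98/(10 + 0.13·98) → 2254 ÷ (1137/50) = 112700/1137 ≈ 99.120
Retention S: 1000/CN − 10 with CN=99.120 → S = 100/1127 ≈ 0.089 in
Initial abstraction Ia = S/5 = (100/1127)/5 = 20/1127 ≈ 0.018 in

S = 100/1127 in ≈ 0.089 in; Ia = 20/1127 in ≈ 0.018 in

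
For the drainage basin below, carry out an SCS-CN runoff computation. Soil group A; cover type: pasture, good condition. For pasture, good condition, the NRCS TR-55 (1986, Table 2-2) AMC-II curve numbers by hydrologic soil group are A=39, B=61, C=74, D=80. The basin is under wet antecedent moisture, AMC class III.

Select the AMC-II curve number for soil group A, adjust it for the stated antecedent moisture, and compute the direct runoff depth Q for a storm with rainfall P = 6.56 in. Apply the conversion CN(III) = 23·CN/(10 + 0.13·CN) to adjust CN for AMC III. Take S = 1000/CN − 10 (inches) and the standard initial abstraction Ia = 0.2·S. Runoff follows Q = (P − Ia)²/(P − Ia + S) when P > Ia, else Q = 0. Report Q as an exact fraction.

Q = 3399356416/1508686725 in ≈ 2.253 in

NRCS table: pasture, good condition, soil group A → CN(II) = 39
CN(III) from CN(II)=39: (23·39)/(10 + 0.13·39) = 89700/1507 ≈ 59.522
Retention S: 1000/CN − 10 with CN=59.522 → S = 6100/897 ≈ 6.800 in
Ia = 0.2·(6100/897) = 1220/897 in ≈ 1.360 in
Excess rainfall: 6.560 − 1.360 = 5.200 in; P > Ia so Q > 0
Q: (116608/22425)² ÷ (269108/22425) = 3399356416/1508686725 in (≈ 2.253 in)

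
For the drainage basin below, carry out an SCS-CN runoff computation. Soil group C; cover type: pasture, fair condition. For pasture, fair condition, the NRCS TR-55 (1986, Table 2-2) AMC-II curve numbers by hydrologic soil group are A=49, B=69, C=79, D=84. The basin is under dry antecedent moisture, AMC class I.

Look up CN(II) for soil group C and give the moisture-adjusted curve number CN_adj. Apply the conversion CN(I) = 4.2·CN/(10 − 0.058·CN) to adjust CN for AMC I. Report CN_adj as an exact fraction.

NRCS table: pasture, fair condition, soil group C → CN(II) = 79
Adjust CN=79 to AMC I: 4.2·79/(10 − 0.058·79) → (1659/5) ÷ (2709/500) = 7900/129 ≈ 61.240

CN_adj = 7900/129 ≈ 61.240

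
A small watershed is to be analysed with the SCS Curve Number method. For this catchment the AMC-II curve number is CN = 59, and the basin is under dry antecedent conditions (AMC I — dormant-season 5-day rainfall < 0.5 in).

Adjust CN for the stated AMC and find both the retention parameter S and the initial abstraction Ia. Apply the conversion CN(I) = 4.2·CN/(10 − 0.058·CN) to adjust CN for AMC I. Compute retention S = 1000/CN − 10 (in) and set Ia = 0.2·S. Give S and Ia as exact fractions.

S = 20500/1239 in ≈ 16.546 in; Ia = 4100/1239 in ≈ 3.309 in

Adjust CN=59 to AMC I: 4.2·59/(10 − 0.058·59) → (1239/5) ÷ (3289/500) = 123900/3289 ≈ 37.671
S = 1000/(123900/3289) − 10 = 20500/1239 in ≈ 16.546 in
Ia = 0.2S: 0.2·16.546 = 3.309 in (exactly 4100/1239)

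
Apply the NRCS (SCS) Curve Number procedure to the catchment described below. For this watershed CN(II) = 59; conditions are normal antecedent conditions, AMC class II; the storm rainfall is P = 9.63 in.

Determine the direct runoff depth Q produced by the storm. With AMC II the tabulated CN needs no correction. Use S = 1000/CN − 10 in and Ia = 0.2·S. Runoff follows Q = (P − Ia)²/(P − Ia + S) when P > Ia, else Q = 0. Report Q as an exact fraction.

CN(II) = 59; AMC II needs no correction.
Max retention: S = 1000/59 − 10 = 410/59 in (≈ 6.949 in)
Ia = 0.2·(410/59) = 82/59 in ≈ 1.390 in
Since P=9.630 > Ia=1.390: effective rainfall P−Ia = 48617/5900 in
Q: (48617/5900)² ÷ (89617/5900) = 2363612689/528740300 in (≈ 4.470 in)

Q = 2363612689/528740300 in ≈ 4.470 in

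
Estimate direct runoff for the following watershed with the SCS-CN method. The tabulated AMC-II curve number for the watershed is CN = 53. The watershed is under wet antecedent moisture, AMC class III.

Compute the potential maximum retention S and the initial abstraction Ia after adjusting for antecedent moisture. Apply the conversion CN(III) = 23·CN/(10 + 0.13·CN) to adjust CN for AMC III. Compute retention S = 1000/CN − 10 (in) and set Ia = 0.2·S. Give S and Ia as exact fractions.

Adjust CN=53 to AMC III: 23·53/(10 + 0.13·53) → 1219 ÷ (1689/100) = 121900/1689 ≈ 72.173
S = 1000/(121900/1689) − 10 = 4700/1219 in ≈ 3.856 in
Initial abstraction Ia = S/5 = (4700/1219)/5 = 940/1219 ≈ 0.771 in

S = 4700/1219 in ≈ 3.856 in; Ia = 940/1219 in ≈ 0.771 in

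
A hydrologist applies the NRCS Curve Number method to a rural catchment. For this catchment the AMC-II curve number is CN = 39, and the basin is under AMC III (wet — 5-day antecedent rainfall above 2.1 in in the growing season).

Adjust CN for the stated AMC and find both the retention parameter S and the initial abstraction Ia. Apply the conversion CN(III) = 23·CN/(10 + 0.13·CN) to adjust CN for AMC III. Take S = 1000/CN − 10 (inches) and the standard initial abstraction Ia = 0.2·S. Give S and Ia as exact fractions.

S = 6100/897 in ≈ 6.800 in; Ia = 1220/897 in ≈ 1.360 in

CN(III) from CN(II)=39: (23·39)/(10 + 0.13·39) = 89700/1507 ≈ 59.522
Max retention: S = 1000/(89700/1507) − 10 = 6100/897 in (≈ 6.800 in)
Ia = 0.2S: 0.2·6.800 = 1.360 in (exactly 1220/897)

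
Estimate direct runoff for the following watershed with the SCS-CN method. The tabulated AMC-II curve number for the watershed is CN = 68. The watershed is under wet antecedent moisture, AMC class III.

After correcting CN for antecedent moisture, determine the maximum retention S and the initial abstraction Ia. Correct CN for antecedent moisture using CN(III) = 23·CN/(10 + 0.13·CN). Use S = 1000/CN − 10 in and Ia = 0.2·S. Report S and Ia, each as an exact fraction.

S = 800/391 in ≈ 2.046 in; Ia = 160/391 in ≈ 0.409 in

Wet (AMC III): CN(III) = 23·68/(10 + 0.13·68) = 1564/(471/25) = 39100/471 ≈ 83.015
Retention S: 1000/CN − 10 with CN=83.015 → S = 800/391 ≈ 2.046 in
Initial abstraction Ia = S/5 = (800/391)/5 = 160/391 ≈ 0.409 in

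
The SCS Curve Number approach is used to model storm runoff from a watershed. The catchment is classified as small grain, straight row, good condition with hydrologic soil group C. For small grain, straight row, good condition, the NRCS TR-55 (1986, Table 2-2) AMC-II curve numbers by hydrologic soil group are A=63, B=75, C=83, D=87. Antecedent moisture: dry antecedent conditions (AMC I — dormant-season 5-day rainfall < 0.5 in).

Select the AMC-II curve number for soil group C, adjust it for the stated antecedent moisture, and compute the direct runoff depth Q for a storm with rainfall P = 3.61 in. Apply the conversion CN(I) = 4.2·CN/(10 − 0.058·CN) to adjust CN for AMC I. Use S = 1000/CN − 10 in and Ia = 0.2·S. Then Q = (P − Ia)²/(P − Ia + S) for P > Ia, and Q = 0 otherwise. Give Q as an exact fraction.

NRCS table: small grain, straight row, good condition, soil group C → CN(II) = 83
Dry (AMC I): CN(I) = 4.2·83/(10 − 0.058·83) = (1743/5)/(2593/500) = 174300/2593 ≈ 67.219
Retention S: 1000/CN − 10 with CN=67.219 → S = 8500/1743 ≈ 4.877 in
Ia = 0.2S: 0.2·4.877 = 0.975 in (exactly 1700/1743)
P − Ia = 3.610 − 0.975 = 459223/174300 ≈ 2.635 in (> 0, runoff occurs)
Q: (459223/174300)² ÷ (1309223/174300) = 210885763729/228197568900 in (≈ 0.924 in)

Q = 210885763729/228197568900 in ≈ 0.924 in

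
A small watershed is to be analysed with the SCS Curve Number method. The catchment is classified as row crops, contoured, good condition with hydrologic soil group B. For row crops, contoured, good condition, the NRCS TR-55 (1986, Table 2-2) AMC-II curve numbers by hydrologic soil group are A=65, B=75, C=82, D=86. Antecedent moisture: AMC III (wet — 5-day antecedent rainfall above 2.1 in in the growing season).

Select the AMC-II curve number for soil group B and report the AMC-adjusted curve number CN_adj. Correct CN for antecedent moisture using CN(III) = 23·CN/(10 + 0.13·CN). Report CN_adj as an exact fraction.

CN_adj = 6900/79 ≈ 87.342

NRCS table: row crops, contoured, good condition, soil group B → CN(II) = 75
CN(III) from CN(II)=75: (23·75)/(10 + 0.13·75) = 6900/79 ≈ 87.342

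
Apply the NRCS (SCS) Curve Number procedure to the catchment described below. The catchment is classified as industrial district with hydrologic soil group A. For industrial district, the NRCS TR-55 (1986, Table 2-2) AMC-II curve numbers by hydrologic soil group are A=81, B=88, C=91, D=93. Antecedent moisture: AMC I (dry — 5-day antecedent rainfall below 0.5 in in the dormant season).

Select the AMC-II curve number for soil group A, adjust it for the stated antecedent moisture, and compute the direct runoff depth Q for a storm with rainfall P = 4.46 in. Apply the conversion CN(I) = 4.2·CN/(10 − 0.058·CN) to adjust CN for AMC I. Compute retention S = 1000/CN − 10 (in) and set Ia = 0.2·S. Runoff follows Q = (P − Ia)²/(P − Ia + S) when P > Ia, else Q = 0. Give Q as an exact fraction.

Q = 80839568329/64580421150 in ≈ 1.252 in

NRCS table: industrial district, soil group A → CN(II) = 81
Dry (AMC I): CN(I) = 4.2·81/(10 − 0.058·81) = (1701/5)/(2651/500) = 170100/2651 ≈ 64.164
Max retention: S = 1000/(170100/2651) − 10 = 9500/1701 in (≈ 5.585 in)
Ia = 0.2S: 0.2·5.585 = 1.117 in (exactly 1900/1701)
Excess rainfall: 4.460 − 1.117 = 3.343 in; P > Ia so Q > 0
Q = (284323/85050)²/((284323/85050) + 9500/1701) = (80839568329/7233502500)/(759323/85050) = 80839568329/64580421150 in ≈ 1.252 in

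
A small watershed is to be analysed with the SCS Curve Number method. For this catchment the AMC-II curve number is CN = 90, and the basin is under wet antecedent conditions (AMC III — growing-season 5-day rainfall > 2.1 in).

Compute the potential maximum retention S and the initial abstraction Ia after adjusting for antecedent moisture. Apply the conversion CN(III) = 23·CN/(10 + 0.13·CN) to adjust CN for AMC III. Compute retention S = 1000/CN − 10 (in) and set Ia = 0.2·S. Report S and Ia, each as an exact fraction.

S = 100/207 in ≈ 0.483 in; Ia = 20/207 in ≈ 0.097 in

Adjust CN=90 to AMC III: 23·90/(10 + 0.13·90) → 2070 ÷ (217/10) = 20700/217 ≈ 95.392
S = 1000/(20700/217) − 10 = 100/207 in ≈ 0.483 in
Initial abstraction Ia = S/5 = (100/207)/5 = 20/207 ≈ 0.097 in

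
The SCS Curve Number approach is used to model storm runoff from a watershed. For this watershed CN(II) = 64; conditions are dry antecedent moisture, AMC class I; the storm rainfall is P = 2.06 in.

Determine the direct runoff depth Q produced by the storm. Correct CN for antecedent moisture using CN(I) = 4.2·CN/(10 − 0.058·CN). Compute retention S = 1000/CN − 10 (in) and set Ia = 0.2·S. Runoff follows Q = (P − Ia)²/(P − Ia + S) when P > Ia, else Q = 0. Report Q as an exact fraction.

Q = 0 in ≈ 0.000 in

Adjust CN=64 to AMC I: 4.2·64/(10 − 0.058·64) → (1344/5) ÷ (786/125) = 5600/131 ≈ 42.748
S = 1000/(5600/131) − 10 = 375/28 in ≈ 13.393 in
Initial abstraction Ia = S/5 = (375/28)/5 = 75/28 ≈ 2.679 in
P = 2.060 ≤ Ia = 2.679 in: entire storm abstracted, Q = 0.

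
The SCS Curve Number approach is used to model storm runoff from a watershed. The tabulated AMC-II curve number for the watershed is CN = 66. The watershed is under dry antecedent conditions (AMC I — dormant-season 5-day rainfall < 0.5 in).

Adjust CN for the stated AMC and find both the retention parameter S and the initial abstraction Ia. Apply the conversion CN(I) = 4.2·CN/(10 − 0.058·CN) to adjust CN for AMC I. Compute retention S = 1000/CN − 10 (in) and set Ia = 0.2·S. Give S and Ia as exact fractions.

S = 8500/693 in ≈ 12.266 in; Ia = 1700/693 in ≈ 2.453 in

Dry (AMC I): CN(I) = 4.2·66/(10 − 0.058·66) = (1386/5)/(1543/250) = 69300/1543 ≈ 44.913
Max retention: S = 1000/(69300/1543) − 10 = 8500/693 in (≈ 12.266 in)
Ia = 0.2S: 0.2·12.266 = 2.453 in (exactly 1700/693)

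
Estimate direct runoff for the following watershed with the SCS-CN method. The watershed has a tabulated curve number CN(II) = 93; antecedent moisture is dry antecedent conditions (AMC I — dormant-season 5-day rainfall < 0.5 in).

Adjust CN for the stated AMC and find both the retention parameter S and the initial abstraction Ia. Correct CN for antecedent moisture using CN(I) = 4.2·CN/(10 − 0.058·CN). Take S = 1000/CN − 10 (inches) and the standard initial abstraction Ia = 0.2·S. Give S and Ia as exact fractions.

CN(I) from CN(II)=93: (4.2·93)/(10 − 0.058·93) = 27900/329 ≈ 84.802
Max retention: S = 1000/(27900/329) − 10 = 500/279 in (≈ 1.792 in)
Ia = 0.2·(500/279) = 100/279 in ≈ 0.358 in

S = 500/279 in ≈ 1.792 in; Ia = 100/279 in ≈ 0.358 in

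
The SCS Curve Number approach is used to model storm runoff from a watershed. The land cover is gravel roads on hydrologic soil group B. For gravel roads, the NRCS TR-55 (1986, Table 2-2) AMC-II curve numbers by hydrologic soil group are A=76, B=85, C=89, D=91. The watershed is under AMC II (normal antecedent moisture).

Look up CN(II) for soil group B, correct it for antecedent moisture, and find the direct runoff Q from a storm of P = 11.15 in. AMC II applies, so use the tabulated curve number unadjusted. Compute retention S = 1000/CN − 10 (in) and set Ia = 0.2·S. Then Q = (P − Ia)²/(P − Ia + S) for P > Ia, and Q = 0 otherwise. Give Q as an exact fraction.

Q = 13476241/1452140 in ≈ 9.280 in

NRCS table: gravel roads, soil group B → CN(II) = 85
CN(II) = 85; AMC II needs no correction.
S = 1000/85 − 10 = 30/17 in ≈ 1.765 in
Ia = 0.2S: 0.2·1.765 = 0.353 in (exactly 6/17)
P − Ia = 11.150 − 0.353 = 3671/340 ≈ 10.797 in (> 0, runoff occurs)
Runoff Q = (P−Ia)²/(P−Ia+S) = (10.797)²/(10.797+1.765) = 13476241/1452140 ≈ 9.280 in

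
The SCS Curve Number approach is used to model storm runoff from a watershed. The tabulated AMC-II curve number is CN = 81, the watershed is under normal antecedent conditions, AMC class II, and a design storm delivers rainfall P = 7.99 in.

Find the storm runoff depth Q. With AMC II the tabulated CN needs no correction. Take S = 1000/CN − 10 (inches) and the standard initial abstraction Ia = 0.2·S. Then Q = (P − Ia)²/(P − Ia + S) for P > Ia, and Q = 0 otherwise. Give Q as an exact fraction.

Average conditions: CN = 81 (no AMC adjustment).
S = 1000/81 − 10 = 190/81 in ≈ 2.346 in
Ia = 0.2·(190/81) = 38/81 in ≈ 0.469 in
Since P=7.990 > Ia=0.469: effective rainfall P−Ia = 60919/8100 in
Q: (60919/8100)² ÷ (79919/8100) = 3711124561/647343900 in (≈ 5.733 in)

Q = 3711124561/647343900 in ≈ 5.733 in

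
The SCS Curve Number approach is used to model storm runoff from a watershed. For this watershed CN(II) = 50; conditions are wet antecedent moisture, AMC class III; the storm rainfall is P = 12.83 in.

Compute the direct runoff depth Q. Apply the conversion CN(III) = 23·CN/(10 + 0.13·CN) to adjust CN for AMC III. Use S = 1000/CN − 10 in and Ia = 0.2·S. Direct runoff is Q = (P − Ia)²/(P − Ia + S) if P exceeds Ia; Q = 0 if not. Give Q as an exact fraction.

Adjust CN=50 to AMC III: 23·50/(10 + 0.13·50) → 1150 ÷ (33/2) = 2300/33 ≈ 69.697
Retention S: 1000/CN − 10 with CN=69.697 → S = 100/23 ≈ 4.348 in
Ia = 0.2·(100/23) = 20/23 in ≈ 0.870 in
Since P=12.830 > Ia=0.870: effective rainfall P−Ia = 27509/2300 in
Runoff Q = (P−Ia)²/(P−Ia+S) = (11.960)²/(11.960+4.348) = 756745081/86270700 ≈ 8.772 in

Q = 756745081/86270700 in ≈ 8.772 in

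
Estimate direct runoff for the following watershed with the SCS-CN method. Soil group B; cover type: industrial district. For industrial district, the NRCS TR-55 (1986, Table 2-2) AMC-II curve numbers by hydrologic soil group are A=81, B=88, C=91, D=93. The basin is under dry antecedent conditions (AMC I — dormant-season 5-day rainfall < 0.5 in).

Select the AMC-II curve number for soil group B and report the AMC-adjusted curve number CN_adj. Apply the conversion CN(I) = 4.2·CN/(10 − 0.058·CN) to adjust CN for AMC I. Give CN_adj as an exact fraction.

CN_adj = 3850/51 ≈ 75.490

NRCS table: industrial district, soil group B → CN(II) = 88
Dry (AMC I): CN(I) = 4.2·88/(10 − 0.058·88) = (1848/5)/(612/125) = 3850/51 ≈ 75.490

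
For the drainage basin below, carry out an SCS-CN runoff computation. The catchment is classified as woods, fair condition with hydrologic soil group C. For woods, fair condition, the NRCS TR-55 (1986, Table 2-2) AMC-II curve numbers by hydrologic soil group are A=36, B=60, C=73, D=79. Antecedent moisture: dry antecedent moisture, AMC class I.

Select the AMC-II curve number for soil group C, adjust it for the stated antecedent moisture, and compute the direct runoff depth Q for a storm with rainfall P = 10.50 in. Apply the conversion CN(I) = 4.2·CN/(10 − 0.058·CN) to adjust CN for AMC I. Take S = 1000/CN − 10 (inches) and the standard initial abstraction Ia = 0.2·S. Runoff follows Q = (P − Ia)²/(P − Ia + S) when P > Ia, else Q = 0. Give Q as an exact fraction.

Q = 26587587/6108494 in ≈ 4.353 in

NRCS table: woods, fair condition, soil group C → CN(II) = 73
Adjust CN=73 to AMC I: 4.2·73/(10 − 0.058·73) → (1533/5) ÷ (2883/500) = 51100/961 ≈ 53.174
S = 1000/(51100/961) − 10 = 4500/511 in ≈ 8.806 in
Initial abstraction Ia = S/5 = (4500/511)/5 = 900/511 ≈ 1.761 in
Excess rainfall: 10.500 − 1.761 = 8.739 in; P > Ia so Q > 0
Q: (8931/1022)² ÷ (17931/1022) = 26587587/6108494 in (≈ 4.353 in)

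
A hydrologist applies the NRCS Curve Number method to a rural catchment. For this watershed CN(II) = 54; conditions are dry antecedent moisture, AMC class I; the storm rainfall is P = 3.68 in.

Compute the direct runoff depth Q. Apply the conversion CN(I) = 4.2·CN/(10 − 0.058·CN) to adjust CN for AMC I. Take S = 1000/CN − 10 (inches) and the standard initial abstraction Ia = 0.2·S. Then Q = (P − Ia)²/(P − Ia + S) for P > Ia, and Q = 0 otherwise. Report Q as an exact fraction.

Q = 0 in ≈ 0.000 in

CN(I) from CN(II)=54: (4.2·54)/(10 − 0.058·54) = 56700/1717 ≈ 33.023
Retention S: 1000/CN − 10 with CN=33.023 → S = 11500/567 ≈ 20.282 in
Initial abstraction Ia = S/5 = (11500/567)/5 = 2300/567 ≈ 4.056 in
P = 3.680 ≤ Ia = 4.056 in: entire storm abstracted, Q = 0.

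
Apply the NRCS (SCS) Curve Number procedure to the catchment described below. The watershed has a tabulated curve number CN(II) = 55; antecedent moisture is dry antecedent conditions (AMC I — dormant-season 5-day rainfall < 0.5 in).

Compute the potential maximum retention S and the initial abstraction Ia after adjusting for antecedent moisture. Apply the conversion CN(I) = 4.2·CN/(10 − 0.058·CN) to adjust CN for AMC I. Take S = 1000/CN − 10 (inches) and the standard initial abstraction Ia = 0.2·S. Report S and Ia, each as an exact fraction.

S = 1500/77 in ≈ 19.481 in; Ia = 300/77 in ≈ 3.896 in

Dry (AMC I): CN(I) = 4.2·55/(10 − 0.058·55) = 231/(681/100) = 7700/227 ≈ 33.921
Max retention: S = 1000/(7700/227) − 10 = 1500/77 in (≈ 19.481 in)
Initial abstraction Ia = S/5 = (1500/77)/5 = 300/77 ≈ 3.896 in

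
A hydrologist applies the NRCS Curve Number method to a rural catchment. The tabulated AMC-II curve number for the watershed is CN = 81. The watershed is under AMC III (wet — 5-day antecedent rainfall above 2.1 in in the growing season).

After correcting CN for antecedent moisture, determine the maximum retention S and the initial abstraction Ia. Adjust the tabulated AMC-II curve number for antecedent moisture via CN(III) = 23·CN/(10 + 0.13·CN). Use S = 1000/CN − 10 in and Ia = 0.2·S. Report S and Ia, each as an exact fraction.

Adjust CN=81 to AMC III: 23·81/(10 + 0.13·81) → 1863 ÷ (2053/100) = 186300/2053 ≈ 90.745
Retention S: 1000/CN − 10 with CN=90.745 → S = 1900/1863 ≈ 1.020 in
Ia = 0.2·(1900/1863) = 380/1863 in ≈ 0.204 in

S = 1900/1863 in ≈ 1.020 in; Ia = 380/1863 in ≈ 0.204 in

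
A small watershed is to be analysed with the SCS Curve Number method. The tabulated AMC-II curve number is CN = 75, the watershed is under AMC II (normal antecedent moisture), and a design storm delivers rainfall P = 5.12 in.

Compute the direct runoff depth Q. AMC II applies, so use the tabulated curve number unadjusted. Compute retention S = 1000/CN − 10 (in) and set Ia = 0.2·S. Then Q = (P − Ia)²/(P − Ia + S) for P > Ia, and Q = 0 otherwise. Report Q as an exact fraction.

AMC II — tabulated CN = 75 applies directly.
Retention S: 1000/CN − 10 with CN=75.000 → S = 10/3 ≈ 3.333 in
Ia = 0.2·(10/3) = 2/3 in ≈ 0.667 in
Excess rainfall: 5.120 − 0.667 = 4.453 in; P > Ia so Q > 0
Q: (334/75)² ÷ (584/75) = 27889/10950 in (≈ 2.547 in)

Q = 27889/10950 in ≈ 2.547 in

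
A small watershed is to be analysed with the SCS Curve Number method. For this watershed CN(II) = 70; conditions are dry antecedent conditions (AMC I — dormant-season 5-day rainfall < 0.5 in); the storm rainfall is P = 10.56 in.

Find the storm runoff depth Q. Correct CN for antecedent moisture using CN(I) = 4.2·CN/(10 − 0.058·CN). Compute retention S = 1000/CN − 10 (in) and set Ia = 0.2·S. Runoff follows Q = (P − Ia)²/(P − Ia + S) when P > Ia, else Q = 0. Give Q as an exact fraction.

Dry (AMC I): CN(I) = 4.2·70/(10 − 0.058·70) = 294/(297/50) = 4900/99 ≈ 49.495
S = 1000/(4900/99) − 10 = 500/49 in ≈ 10.204 in
Ia = 0.2·(500/49) = 100/49 in ≈ 2.041 in
Excess rainfall: 10.560 − 2.041 = 8.519 in; P > Ia so Q > 0
Q = (10436/1225)²/((10436/1225) + 500/49) = (108910096/1500625)/(22936/1225) = 13613762/3512075 in ≈ 3.876 in

Q = 13613762/3512075 in ≈ 3.876 in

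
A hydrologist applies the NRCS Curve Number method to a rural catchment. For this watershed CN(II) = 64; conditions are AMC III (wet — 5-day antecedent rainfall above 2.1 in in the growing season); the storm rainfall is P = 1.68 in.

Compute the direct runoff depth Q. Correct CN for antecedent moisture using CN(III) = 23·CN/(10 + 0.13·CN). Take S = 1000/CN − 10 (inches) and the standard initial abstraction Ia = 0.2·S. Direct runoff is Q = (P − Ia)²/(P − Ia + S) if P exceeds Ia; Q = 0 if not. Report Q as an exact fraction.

Q = 2500707/6412400 in ≈ 0.390 in

Adjust CN=64 to AMC III: 23·64/(10 + 0.13·64) → 1472 ÷ (458/25) = 18400/229 ≈ 80.349
S = 1000/(18400/229) − 10 = 225/92 in ≈ 2.446 in
Ia = 0.2S: 0.2·2.446 = 0.489 in (exactly 45/92)
Since P=1.680 > Ia=0.489: effective rainfall P−Ia = 2739/2300 in
Q: (2739/2300)² ÷ (2091/575) = 2500707/6412400 in (≈ 0.390 in)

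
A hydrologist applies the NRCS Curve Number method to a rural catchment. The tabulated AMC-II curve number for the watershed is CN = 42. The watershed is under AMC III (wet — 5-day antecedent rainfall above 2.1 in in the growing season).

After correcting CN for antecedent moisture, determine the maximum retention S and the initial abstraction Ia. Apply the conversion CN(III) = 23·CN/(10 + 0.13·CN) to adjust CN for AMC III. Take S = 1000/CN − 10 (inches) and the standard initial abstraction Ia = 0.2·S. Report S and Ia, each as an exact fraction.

S = 2900/483 in ≈ 6.004 in; Ia = 580/483 in ≈ 1.201 in

CN(III) from CN(II)=42: (23·42)/(10 + 0.13·42) = 48300/773 ≈ 62.484
Max retention: S = 1000/(48300/773) − 10 = 2900/483 in (≈ 6.004 in)
Ia = 0.2S: 0.2·6.004 = 1.201 in (exactly 580/483)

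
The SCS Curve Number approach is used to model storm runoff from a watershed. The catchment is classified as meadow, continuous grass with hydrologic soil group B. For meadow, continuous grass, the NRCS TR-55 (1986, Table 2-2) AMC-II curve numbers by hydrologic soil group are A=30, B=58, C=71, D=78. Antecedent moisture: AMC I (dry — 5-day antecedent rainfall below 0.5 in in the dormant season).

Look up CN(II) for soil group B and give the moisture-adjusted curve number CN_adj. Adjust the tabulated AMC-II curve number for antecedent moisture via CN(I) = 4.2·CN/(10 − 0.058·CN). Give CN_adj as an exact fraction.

CN_adj = 2900/79 ≈ 36.709

NRCS table: meadow, continuous grass, soil group B → CN(II) = 58
CN(I) from CN(II)=58: (4.2·58)/(10 − 0.058·58) = 2900/79 ≈ 36.709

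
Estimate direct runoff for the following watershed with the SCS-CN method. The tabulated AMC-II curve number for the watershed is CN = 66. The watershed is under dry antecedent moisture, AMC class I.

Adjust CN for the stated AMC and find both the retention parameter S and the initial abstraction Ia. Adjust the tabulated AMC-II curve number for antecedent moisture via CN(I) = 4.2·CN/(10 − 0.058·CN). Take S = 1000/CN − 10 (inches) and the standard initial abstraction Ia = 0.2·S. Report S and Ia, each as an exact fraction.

S = 8500/693 in ≈ 12.266 in; Ia = 1700/693 in ≈ 2.453 in

CN(I) from CN(II)=66: (4.2·66)/(10 − 0.058·66) = 69300/1543 ≈ 44.913
Retention S: 1000/CN − 10 with CN=44.913 → S = 8500/693 ≈ 12.266 in
Initial abstraction Ia = S/5 = (8500/693)/5 = 1700/693 ≈ 2.453 in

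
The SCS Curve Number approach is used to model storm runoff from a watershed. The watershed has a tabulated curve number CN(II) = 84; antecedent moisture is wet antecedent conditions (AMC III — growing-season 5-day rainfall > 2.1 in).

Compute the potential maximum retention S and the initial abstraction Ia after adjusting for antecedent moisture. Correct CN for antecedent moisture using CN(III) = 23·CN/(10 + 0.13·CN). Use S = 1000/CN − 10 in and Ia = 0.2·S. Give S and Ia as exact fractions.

Adjust CN=84 to AMC III: 23·84/(10 + 0.13·84) → 1932 ÷ (523/25) = 48300/523 ≈ 92.352
S = 1000/(48300/523) − 10 = 400/483 in ≈ 0.828 in
Ia = 0.2·(400/483) = 80/483 in ≈ 0.166 in

S = 400/483 in ≈ 0.828 in; Ia = 80/483 in ≈ 0.166 in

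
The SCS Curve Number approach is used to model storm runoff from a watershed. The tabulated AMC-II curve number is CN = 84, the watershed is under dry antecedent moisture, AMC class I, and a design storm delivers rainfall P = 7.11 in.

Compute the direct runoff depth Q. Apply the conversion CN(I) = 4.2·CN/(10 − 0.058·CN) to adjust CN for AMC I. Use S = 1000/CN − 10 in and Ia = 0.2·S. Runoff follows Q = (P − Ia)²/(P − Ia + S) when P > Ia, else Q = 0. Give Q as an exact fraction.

Dry (AMC I): CN(I) = 4.2·84/(10 − 0.058·84) = (1764/5)/(641/125) = 44100/641 ≈ 68.799
Retention S: 1000/CN − 10 with CN=68.799 → S = 2000/441 ≈ 4.535 in
Ia = 0.2·(2000/441) = 400/441 in ≈ 0.907 in
Since P=7.110 > Ia=0.907: effective rainfall P−Ia = 273551/44100 in
Runoff Q = (P−Ia)²/(P−Ia+S) = (6.203)²/(6.203+4.535) = 74830149601/20883599100 ≈ 3.583 in

Q = 74830149601/20883599100 in ≈ 3.583 in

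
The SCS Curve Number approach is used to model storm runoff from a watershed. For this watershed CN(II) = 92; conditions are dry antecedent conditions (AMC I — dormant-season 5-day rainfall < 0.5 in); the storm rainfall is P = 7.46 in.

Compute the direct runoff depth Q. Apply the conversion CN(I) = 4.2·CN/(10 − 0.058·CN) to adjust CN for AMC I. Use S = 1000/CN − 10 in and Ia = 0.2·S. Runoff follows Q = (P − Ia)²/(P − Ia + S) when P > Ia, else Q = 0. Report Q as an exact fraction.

Q = 28954085281/5316839850 in ≈ 5.446 in

CN(I) from CN(II)=92: (4.2·92)/(10 − 0.058·92) = 48300/583 ≈ 82.847
Retention S: 1000/CN − 10 with CN=82.847 → S = 1000/483 ≈ 2.070 in
Initial abstraction Ia = S/5 = (1000/483)/5 = 200/483 ≈ 0.414 in
P − Ia = 7.460 − 0.414 = 170159/24150 ≈ 7.046 in (> 0, runoff occurs)
Runoff Q = (P−Ia)²/(P−Ia+S) = (7.046)²/(7.046+2.070) = 28954085281/5316839850 ≈ 5.446 in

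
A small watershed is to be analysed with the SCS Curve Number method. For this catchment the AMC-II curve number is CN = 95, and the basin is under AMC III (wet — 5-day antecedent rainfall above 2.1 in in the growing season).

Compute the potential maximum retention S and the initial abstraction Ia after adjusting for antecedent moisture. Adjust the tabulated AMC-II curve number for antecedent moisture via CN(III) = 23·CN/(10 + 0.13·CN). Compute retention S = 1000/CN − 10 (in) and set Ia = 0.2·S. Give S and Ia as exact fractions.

S = 100/437 in ≈ 0.229 in; Ia = 20/437 in ≈ 0.046 in

CN(III) from CN(II)=95: (23·95)/(10 + 0.13·95) = 43700/447 ≈ 97.763
Retention S: 1000/CN − 10 with CN=97.763 → S = 100/437 ≈ 0.229 in
Initial abstraction Ia = S/5 = (100/437)/5 = 20/437 ≈ 0.046 in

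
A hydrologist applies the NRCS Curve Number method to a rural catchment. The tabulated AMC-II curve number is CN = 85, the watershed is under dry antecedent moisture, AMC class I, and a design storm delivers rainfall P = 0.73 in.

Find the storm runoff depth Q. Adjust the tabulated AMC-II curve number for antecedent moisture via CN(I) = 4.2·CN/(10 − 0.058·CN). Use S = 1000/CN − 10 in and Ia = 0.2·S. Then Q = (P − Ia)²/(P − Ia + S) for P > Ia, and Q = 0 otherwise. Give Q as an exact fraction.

Q = 0 in ≈ 0.000 in

CN(I) from CN(II)=85: (4.2·85)/(10 − 0.058·85) = 11900/169 ≈ 70.414
Retention S: 1000/CN − 10 with CN=70.414 → S = 500/119 ≈ 4.202 in
Ia = 0.2S: 0.2·4.202 = 0.840 in (exactly 100/119)
P = 0.730 ≤ Ia = 0.840 in: entire storm abstracted, Q = 0.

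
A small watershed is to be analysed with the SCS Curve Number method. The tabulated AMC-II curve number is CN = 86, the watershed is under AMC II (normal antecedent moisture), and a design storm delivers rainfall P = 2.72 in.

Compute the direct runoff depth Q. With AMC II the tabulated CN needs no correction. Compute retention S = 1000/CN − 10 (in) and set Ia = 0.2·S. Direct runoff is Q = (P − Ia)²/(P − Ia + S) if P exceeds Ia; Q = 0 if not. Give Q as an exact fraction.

AMC II — tabulated CN = 86 applies directly.
Max retention: S = 1000/86 − 10 = 70/43 in (≈ 1.628 in)
Ia = 0.2S: 0.2·1.628 = 0.326 in (exactly 14/43)
Excess rainfall: 2.720 − 0.326 = 2.394 in; P > Ia so Q > 0
Q: (2574/1075)² ÷ (4324/1075) = 1656369/1162075 in (≈ 1.425 in)

Q = 1656369/1162075 in ≈ 1.425 in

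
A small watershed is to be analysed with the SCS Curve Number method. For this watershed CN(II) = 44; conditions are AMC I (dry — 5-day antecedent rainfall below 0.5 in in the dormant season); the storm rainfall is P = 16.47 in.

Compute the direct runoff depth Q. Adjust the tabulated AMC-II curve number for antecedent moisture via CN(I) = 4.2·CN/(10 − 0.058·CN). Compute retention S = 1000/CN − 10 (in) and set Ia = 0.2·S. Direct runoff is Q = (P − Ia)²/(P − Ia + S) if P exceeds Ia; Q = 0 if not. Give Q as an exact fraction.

Dry (AMC I): CN(I) = 4.2·44/(10 − 0.058·44) = (924/5)/(931/125) = 3300/133 ≈ 24.812
Retention S: 1000/CN − 10 with CN=24.812 → S = 1000/33 ≈ 30.303 in
Ia = 0.2S: 0.2·30.303 = 6.061 in (exactly 200/33)
Since P=16.470 > Ia=6.061: effective rainfall P−Ia = 34351/3300 in
Q: (34351/3300)² ÷ (134351/3300) = 1179991201/443358300 in (≈ 2.661 in)

Q = 1179991201/443358300 in ≈ 2.661 in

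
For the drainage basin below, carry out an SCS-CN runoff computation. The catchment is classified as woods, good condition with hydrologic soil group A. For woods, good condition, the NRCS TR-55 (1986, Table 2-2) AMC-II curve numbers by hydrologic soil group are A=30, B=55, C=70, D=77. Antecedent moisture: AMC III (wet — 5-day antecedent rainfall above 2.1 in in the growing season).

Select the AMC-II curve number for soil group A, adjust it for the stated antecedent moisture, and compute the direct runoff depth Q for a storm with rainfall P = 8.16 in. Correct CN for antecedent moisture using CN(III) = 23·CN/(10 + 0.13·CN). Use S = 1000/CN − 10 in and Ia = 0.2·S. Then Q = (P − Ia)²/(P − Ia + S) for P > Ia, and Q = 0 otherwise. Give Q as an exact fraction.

NRCS table: woods, good condition, soil group A → CN(II) = 30
Adjust CN=30 to AMC III: 23·30/(10 + 0.13·30) → 690 ÷ (139/10) = 6900/139 ≈ 49.640
S = 1000/(6900/139) − 10 = 700/69 in ≈ 10.145 in
Ia = 0.2·(700/69) = 140/69 in ≈ 2.029 in
P − Ia = 8.160 − 2.029 = 10576/1725 ≈ 6.131 in (> 0, runoff occurs)
Runoff Q = (P−Ia)²/(P−Ia+S) = (6.131)²/(6.131+10.145) = 27962944/12107775 ≈ 2.310 in

Q = 27962944/12107775 in ≈ 2.310 in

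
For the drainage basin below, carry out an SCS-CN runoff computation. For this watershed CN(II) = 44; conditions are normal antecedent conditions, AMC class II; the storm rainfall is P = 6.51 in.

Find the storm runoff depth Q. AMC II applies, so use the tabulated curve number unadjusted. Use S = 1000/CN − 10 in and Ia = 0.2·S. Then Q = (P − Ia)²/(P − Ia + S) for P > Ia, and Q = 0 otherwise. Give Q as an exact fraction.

Q = 2716903/2885300 in ≈ 0.942 in

AMC II — tabulated CN = 44 applies directly.
Max retention: S = 1000/44 − 10 = 140/11 in (≈ 12.727 in)
Initial abstraction Ia = S/5 = (140/11)/5 = 28/11 ≈ 2.545 in
P − Ia = 6.510 − 2.545 = 4361/1100 ≈ 3.965 in (> 0, runoff occurs)
Q: (4361/1100)² ÷ (18361/1100) = 2716903/2885300 in (≈ 0.942 in)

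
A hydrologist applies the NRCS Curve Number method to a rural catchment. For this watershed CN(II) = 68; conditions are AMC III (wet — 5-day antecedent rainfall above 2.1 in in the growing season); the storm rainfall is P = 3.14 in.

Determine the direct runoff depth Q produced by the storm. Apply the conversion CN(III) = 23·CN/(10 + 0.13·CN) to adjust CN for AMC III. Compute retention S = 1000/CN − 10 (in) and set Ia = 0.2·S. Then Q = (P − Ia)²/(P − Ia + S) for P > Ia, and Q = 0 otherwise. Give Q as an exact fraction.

Q = 2850171769/1825715850 in ≈ 1.561 in

Adjust CN=68 to AMC III: 23·68/(10 + 0.13·68) → 1564 ÷ (471/25) = 39100/471 ≈ 83.015
Retention S: 1000/CN − 10 with CN=83.015 → S = 800/391 ≈ 2.046 in
Ia = 0.2·(800/391) = 160/391 in ≈ 0.409 in
P − Ia = 3.140 − 0.409 = 53387/19550 ≈ 2.731 in (> 0, runoff occurs)
Q = (53387/19550)²/((53387/19550) + 800/391) = (2850171769/382202500)/(93387/19550) = 2850171769/1825715850 in ≈ 1.561 in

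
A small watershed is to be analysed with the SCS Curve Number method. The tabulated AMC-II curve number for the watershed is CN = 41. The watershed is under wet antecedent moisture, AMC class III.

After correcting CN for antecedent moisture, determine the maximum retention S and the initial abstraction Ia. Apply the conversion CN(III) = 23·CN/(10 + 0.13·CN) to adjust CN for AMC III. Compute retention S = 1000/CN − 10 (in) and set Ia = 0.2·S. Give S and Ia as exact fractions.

S = 5900/943 in ≈ 6.257 in; Ia = 1180/943 in ≈ 1.251 in

Adjust CN=41 to AMC III: 23·41/(10 + 0.13·41) → 943 ÷ (1533/100) = 94300/1533 ≈ 61.513
Retention S: 1000/CN − 10 with CN=61.513 → S = 5900/943 ≈ 6.257 in
Ia = 0.2S: 0.2·6.257 = 1.251 in (exactly 1180/943)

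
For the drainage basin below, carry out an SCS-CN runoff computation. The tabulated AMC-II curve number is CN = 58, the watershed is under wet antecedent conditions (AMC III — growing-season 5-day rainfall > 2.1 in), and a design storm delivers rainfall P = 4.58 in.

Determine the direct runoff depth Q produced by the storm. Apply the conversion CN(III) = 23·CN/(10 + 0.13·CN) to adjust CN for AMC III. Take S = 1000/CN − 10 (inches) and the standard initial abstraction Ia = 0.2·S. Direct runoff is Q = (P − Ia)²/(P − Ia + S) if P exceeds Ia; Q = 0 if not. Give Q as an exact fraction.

CN(III) from CN(II)=58: (23·58)/(10 + 0.13·58) = 66700/877 ≈ 76.055
Max retention: S = 1000/(66700/877) − 10 = 2100/667 in (≈ 3.148 in)
Ia = 0.2S: 0.2·3.148 = 0.630 in (exactly 420/667)
Since P=4.580 > Ia=0.630: effective rainfall P−Ia = 131743/33350 in
Runoff Q = (P−Ia)²/(P−Ia+S) = (3.950)²/(3.950+3.148) = 17356218049/7895379050 ≈ 2.198 in

Q = 17356218049/7895379050 in ≈ 2.198 in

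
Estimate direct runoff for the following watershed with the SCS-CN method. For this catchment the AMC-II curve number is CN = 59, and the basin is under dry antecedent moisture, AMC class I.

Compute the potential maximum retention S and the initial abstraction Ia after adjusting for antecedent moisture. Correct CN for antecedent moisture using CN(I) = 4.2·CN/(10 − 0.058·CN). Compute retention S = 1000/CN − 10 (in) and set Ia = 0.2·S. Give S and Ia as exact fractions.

S = 20500/1239 in ≈ 16.546 in; Ia = 4100/1239 in ≈ 3.309 in

Dry (AMC I): CN(I) = 4.2·59/(10 − 0.058·59) = (1239/5)/(3289/500) = 123900/3289 ≈ 37.671
S = 1000/(123900/3289) − 10 = 20500/1239 in ≈ 16.546 in
Initial abstraction Ia = S/5 = (20500/1239)/5 = 4100/1239 ≈ 3.309 in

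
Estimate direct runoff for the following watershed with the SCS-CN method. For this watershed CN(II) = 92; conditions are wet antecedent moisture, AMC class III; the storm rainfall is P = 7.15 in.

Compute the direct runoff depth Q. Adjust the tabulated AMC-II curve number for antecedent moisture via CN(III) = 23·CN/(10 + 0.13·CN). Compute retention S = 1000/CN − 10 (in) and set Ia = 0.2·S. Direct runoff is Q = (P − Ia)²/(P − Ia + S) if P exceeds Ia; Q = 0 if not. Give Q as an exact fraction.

Q = 5602073409/834201260 in ≈ 6.715 in

Wet (AMC III): CN(III) = 23·92/(10 + 0.13·92) = 2116/(549/25) = 52900/549 ≈ 96.357
Retention S: 1000/CN − 10 with CN=96.357 → S = 200/529 ≈ 0.378 in
Initial abstraction Ia = S/5 = (200/529)/5 = 40/529 ≈ 0.076 in
P − Ia = 7.150 − 0.076 = 74847/10580 ≈ 7.074 in (> 0, runoff occurs)
Runoff Q = (P−Ia)²/(P−Ia+S) = (7.074)²/(7.074+0.378) = 5602073409/834201260 ≈ 6.715 in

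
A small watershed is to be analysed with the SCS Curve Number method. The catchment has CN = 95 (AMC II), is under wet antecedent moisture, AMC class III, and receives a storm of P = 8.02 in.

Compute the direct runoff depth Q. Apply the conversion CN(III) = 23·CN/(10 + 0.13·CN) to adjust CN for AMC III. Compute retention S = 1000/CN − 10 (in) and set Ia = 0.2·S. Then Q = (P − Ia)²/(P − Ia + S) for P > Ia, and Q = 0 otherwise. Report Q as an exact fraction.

Q = 30358532169/3916328450 in ≈ 7.752 in

CN(III) from CN(II)=95: (23·95)/(10 + 0.13·95) = 43700/447 ≈ 97.763
Retention S: 1000/CN − 10 with CN=97.763 → S = 100/437 ≈ 0.229 in
Ia = 0.2·(100/437) = 20/437 in ≈ 0.046 in
Since P=8.020 > Ia=0.046: effective rainfall P−Ia = 174237/21850 in
Q: (174237/21850)² ÷ (179237/21850) = 30358532169/3916328450 in (≈ 7.752 in)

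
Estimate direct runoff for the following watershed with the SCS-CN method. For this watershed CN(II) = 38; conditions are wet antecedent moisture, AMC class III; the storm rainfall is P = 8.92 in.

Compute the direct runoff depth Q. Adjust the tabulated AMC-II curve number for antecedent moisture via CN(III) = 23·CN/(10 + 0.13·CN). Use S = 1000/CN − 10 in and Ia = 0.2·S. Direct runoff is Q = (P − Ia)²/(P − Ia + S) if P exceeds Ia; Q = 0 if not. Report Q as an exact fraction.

Q = 6715966401/1742002175 in ≈ 3.855 in

CN(III) from CN(II)=38: (23·38)/(10 + 0.13·38) = 43700/747 ≈ 58.501
S = 1000/(43700/747) − 10 = 3100/437 in ≈ 7.094 in
Ia = 0.2·(3100/437) = 620/437 in ≈ 1.419 in
Excess rainfall: 8.920 − 1.419 = 7.501 in; P > Ia so Q > 0
Runoff Q = (P−Ia)²/(P−Ia+S) = (7.501)²/(7.501+7.094) = 6715966401/1742002175 ≈ 3.855 in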